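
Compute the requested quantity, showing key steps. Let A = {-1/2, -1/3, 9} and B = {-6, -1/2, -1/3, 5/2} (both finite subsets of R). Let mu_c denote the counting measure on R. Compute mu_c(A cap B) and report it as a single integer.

Counting measure on a finite set equals cardinality. mu_c(A cap B) = |A cap B| (elements appearing in both).
Enumerating the elements of A that also lie in B gives 2 element(s).
So mu_c(A cap B) = 2.

2


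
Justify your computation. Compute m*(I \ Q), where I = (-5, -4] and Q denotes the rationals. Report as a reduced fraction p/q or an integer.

The interval I = (-5, -4] has m(I) = -4 - (-5) = 1 (endpoints are measure-zero, so open/closed/half-open agree). Write I = (I cap Q) u (I \ Q). The rationals in I are countable, so m*(I cap Q) = 0 (cover each rational by intervals whose total length is arbitrarily small). By countable subadditivity m*(I) <= m*(I cap Q) + m*(I \ Q), hence m*(I \ Q) >= m(I) = 1. The reverse inequality m*(I \ Q) <= m*(I) = 1 is trivial since (I \ Q) is a subset of I. Therefore m*(I \ Q) = 1.

1


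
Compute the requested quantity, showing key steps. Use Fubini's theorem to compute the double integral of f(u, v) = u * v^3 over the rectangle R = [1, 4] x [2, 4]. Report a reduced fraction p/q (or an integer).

f(u, v) is a tensor product of a function of u and a function of v, and both factors are bounded continuous (hence Lebesgue integrable) on the rectangle, so Fubini's theorem applies:
  integral_R f d(m x m) = (integral_a1^b1 u du) * (integral_a2^b2 v^3 dv).
Inner integral in u: integral_{1}^{4} u du = (4^2 - 1^2)/2
  = 15/2.
Inner integral in v: integral_{2}^{4} v^3 dv = (4^4 - 2^4)/4
  = 60.
Product: (15/2) * (60) = 450.

450


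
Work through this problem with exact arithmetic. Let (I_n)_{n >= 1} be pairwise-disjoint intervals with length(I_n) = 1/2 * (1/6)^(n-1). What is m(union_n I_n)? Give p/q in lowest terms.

By countable additivity of the Lebesgue measure on pairwise disjoint measurable sets,
  m(union_{n >= 1} I_n) = sum_{n >= 1} m(I_n) = sum_{n >= 1} a * r^(n-1),
  with a = 1/2 and r = 1/6.
Since 0 < r = 1/6 < 1, the geometric series converges:
  sum_{n >= 1} a * r^(n-1) = a / (1 - r).
  = 1/2 / (1 - 1/6)
  = 1/2 / (5/6)
  = 3/5.

3/5


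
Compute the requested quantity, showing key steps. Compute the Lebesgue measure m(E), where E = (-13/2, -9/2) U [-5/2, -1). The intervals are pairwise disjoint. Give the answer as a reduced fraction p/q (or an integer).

For pairwise disjoint intervals, m(union_i I_i) = sum_i m(I_i),
and m is invariant under swapping open/closed endpoints (single points have measure 0).
So m(E) = sum_i (b_i - a_i).
  I_1 has length -9/2 - (-13/2) = 2.
  I_2 has length -1 - (-5/2) = 3/2.
Summing:
  m(E) = 2 + 3/2 = 7/2.

7/2


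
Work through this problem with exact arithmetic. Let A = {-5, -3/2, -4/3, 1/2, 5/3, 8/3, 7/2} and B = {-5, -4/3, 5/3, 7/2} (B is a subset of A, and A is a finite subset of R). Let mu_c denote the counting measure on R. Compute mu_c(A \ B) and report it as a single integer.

Counting measure assigns mu_c(E) = |E| (number of elements) when E is finite. For B subset A, A \ B is the set of elements of A not in B, so |A \ B| = |A| - |B|.
|A| = 7, |B| = 4, so mu_c(A \ B) = 7 - 4 = 3.

3


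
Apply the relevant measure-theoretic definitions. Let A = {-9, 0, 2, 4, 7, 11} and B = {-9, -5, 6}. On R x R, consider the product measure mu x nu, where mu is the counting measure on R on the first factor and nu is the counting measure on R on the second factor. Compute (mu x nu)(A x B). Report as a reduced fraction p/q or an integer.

For a measurable rectangle A x B, the product measure satisfies
  (mu x nu)(A x B) = mu(A) * nu(B).
  mu(A) = 6.
  nu(B) = 3.
  (mu x nu)(A x B) = 6 * 3 = 18.

18


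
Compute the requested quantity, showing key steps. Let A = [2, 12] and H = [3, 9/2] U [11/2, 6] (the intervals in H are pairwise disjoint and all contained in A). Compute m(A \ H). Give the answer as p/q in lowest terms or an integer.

The ambient interval has length m(A) = 12 - 2 = 10.
Since the holes are disjoint and sit inside A, by finite additivity
  m(H) = sum_i (b_i - a_i), and m(A \ H) = m(A) - m(H).
Computing the hole measures:
  m(H_1) = 9/2 - 3 = 3/2.
  m(H_2) = 6 - 11/2 = 1/2.
Summed: m(H) = 3/2 + 1/2 = 2.
So m(A \ H) = 10 - 2 = 8.

8


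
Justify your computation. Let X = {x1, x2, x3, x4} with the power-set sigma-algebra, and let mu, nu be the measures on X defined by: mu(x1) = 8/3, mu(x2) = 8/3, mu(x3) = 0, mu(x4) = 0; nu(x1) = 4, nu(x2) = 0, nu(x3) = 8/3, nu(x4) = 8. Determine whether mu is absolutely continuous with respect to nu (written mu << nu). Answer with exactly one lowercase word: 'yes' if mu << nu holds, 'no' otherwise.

mu << nu means: every nu-null measurable set is also mu-null; equivalently, for every atom x, if nu({x}) = 0 then mu({x}) = 0.
Checking each atom:
  x1: nu = 4 > 0 -> no constraint.
  x2: nu = 0, mu = 8/3 > 0 -> violates mu << nu.
  x3: nu = 8/3 > 0 -> no constraint.
  x4: nu = 8 > 0 -> no constraint.
The atom(s) x2 violate the condition (nu = 0 but mu > 0). Therefore mu is NOT absolutely continuous w.r.t. nu.

no


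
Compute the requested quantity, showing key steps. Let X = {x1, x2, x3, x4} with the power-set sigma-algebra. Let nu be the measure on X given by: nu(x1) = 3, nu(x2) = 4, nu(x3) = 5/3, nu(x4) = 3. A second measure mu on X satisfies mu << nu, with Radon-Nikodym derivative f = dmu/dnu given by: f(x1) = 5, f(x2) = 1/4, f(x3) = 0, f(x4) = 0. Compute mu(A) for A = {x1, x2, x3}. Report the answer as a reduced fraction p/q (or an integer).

By the defining property of the Radon-Nikodym derivative, for every measurable set A,
  mu(A) = integral_A f dnu.
Since nu is a discrete measure concentrated on the atoms of X, the integral over A reduces to the sum
  mu(A) = sum_{x in A} f(x) * nu({x}).
Computing each term:
  x1: f(x1) * nu(x1) = 5 * 3 = 15.
  x2: f(x2) * nu(x2) = 1/4 * 4 = 1.
  x3: f(x3) * nu(x3) = 0 * 5/3 = 0.
Summing: mu(A) = 15 + 1 + 0 = 16.

16


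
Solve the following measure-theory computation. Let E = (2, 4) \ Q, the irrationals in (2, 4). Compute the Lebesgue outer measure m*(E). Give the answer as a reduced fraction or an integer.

The interval I = (2, 4) has m(I) = 4 - 2 = 2 (endpoints are measure-zero, so open/closed/half-open agree). Write I = (I cap Q) u (I \ Q). The rationals in I are countable, so m*(I cap Q) = 0 (cover each rational by intervals whose total length is arbitrarily small). By countable subadditivity m*(I) <= m*(I cap Q) + m*(I \ Q), hence m*(I \ Q) >= m(I) = 2. The reverse inequality m*(I \ Q) <= m*(I) = 2 is trivial since (I \ Q) is a subset of I. Therefore m*(I \ Q) = 2.

2


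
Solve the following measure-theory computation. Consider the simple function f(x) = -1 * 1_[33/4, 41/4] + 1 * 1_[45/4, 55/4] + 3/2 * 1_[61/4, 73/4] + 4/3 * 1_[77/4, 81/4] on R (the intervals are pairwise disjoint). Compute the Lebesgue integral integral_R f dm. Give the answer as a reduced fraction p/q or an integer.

For a simple function f = sum_i c_i * 1_{A_i} with disjoint A_i,
  integral f dm = sum_i c_i * m(A_i).
Lengths of the A_i:
  m(A_1) = 41/4 - 33/4 = 2.
  m(A_2) = 55/4 - 45/4 = 5/2.
  m(A_3) = 73/4 - 61/4 = 3.
  m(A_4) = 81/4 - 77/4 = 1.
Contributions c_i * m(A_i):
  (-1) * (2) = -2.
  (1) * (5/2) = 5/2.
  (3/2) * (3) = 9/2.
  (4/3) * (1) = 4/3.
Total: -2 + 5/2 + 9/2 + 4/3 = 19/3.

19/3


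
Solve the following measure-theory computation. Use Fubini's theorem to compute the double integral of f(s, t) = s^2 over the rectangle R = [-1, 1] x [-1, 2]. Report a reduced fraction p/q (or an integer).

f(s, t) is a tensor product of a function of s and a function of t, and both factors are bounded continuous (hence Lebesgue integrable) on the rectangle, so Fubini's theorem applies:
  integral_R f d(m x m) = (integral_a1^b1 s^2 ds) * (integral_a2^b2 1 dt).
Inner integral in s: integral_{-1}^{1} s^2 ds = (1^3 - (-1)^3)/3
  = 2/3.
Inner integral in t: integral_{-1}^{2} 1 dt = (2^1 - (-1)^1)/1
  = 3.
Product: (2/3) * (3) = 2.

2


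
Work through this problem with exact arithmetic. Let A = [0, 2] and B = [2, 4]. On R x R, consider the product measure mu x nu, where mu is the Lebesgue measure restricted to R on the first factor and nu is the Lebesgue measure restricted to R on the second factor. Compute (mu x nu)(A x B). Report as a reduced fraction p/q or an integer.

For a measurable rectangle A x B, the product measure satisfies
  (mu x nu)(A x B) = mu(A) * nu(B).
  mu(A) = 2.
  nu(B) = 2.
  (mu x nu)(A x B) = 2 * 2 = 4.

4


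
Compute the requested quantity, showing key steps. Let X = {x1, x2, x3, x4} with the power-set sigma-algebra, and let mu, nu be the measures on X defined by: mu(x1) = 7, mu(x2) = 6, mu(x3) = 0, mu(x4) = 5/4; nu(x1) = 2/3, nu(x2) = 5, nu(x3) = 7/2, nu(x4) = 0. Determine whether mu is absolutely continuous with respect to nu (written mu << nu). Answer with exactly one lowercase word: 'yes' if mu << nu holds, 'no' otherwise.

mu << nu means: every nu-null measurable set is also mu-null; equivalently, for every atom x, if nu({x}) = 0 then mu({x}) = 0.
Checking each atom:
  x1: nu = 2/3 > 0 -> no constraint.
  x2: nu = 5 > 0 -> no constraint.
  x3: nu = 7/2 > 0 -> no constraint.
  x4: nu = 0, mu = 5/4 > 0 -> violates mu << nu.
The atom(s) x4 violate the condition (nu = 0 but mu > 0). Therefore mu is NOT absolutely continuous w.r.t. nu.

no


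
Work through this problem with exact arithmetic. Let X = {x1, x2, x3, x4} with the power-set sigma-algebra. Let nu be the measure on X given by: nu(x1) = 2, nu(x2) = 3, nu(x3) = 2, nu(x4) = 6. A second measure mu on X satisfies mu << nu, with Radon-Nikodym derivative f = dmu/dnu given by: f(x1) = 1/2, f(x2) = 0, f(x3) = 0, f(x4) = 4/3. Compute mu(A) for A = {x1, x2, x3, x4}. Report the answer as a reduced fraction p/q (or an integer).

By the defining property of the Radon-Nikodym derivative, for every measurable set A,
  mu(A) = integral_A f dnu.
Since nu is a discrete measure concentrated on the atoms of X, the integral over A reduces to the sum
  mu(A) = sum_{x in A} f(x) * nu({x}).
Computing each term:
  x1: f(x1) * nu(x1) = 1/2 * 2 = 1.
  x2: f(x2) * nu(x2) = 0 * 3 = 0.
  x3: f(x3) * nu(x3) = 0 * 2 = 0.
  x4: f(x4) * nu(x4) = 4/3 * 6 = 8.
Summing: mu(A) = 1 + 0 + 0 + 8 = 9.

9


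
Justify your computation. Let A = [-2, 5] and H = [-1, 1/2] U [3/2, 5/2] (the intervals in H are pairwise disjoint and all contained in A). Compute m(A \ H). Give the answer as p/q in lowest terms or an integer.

The ambient interval has length m(A) = 5 - (-2) = 7.
Since the holes are disjoint and sit inside A, by finite additivity
  m(H) = sum_i (b_i - a_i), and m(A \ H) = m(A) - m(H).
Computing the hole measures:
  m(H_1) = 1/2 - (-1) = 3/2.
  m(H_2) = 5/2 - 3/2 = 1.
Summed: m(H) = 3/2 + 1 = 5/2.
So m(A \ H) = 7 - 5/2 = 9/2.

9/2


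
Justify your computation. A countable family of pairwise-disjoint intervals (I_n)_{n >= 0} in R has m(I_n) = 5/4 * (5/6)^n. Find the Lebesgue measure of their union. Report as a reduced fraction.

By countable additivity of the Lebesgue measure on pairwise disjoint measurable sets,
  m(union_{n >= 0} I_n) = sum_{n >= 0} m(I_n) = sum_{n >= 0} a * r^n,
  with a = 5/4 and r = 5/6.
Since 0 < r = 5/6 < 1, the geometric series converges:
  sum_{n >= 0} a * r^n = a / (1 - r).
  = 5/4 / (1 - 5/6)
  = 5/4 / (1/6)
  = 15/2.

15/2


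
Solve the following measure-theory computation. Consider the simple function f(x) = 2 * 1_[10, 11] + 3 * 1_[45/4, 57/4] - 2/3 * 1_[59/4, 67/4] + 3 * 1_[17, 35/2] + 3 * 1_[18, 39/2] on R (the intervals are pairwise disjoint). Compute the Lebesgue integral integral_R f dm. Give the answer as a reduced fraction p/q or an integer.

For a simple function f = sum_i c_i * 1_{A_i} with disjoint A_i,
  integral f dm = sum_i c_i * m(A_i).
Lengths of the A_i:
  m(A_1) = 11 - 10 = 1.
  m(A_2) = 57/4 - 45/4 = 3.
  m(A_3) = 67/4 - 59/4 = 2.
  m(A_4) = 35/2 - 17 = 1/2.
  m(A_5) = 39/2 - 18 = 3/2.
Contributions c_i * m(A_i):
  (2) * (1) = 2.
  (3) * (3) = 9.
  (-2/3) * (2) = -4/3.
  (3) * (1/2) = 3/2.
  (3) * (3/2) = 9/2.
Total: 2 + 9 - 4/3 + 3/2 + 9/2 = 47/3.

47/3


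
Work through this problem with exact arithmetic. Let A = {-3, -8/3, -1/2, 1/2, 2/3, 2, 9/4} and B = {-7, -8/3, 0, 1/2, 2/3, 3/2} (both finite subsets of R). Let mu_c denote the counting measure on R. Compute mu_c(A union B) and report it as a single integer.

Counting measure on a finite set equals cardinality. By inclusion-exclusion, |A union B| = |A| + |B| - |A cap B|.
|A| = 7, |B| = 6, |A cap B| = 3.
So mu_c(A union B) = 7 + 6 - 3 = 10.

10


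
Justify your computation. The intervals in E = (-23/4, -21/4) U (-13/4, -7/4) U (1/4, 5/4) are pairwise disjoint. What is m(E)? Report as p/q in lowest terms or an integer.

For pairwise disjoint intervals, m(union_i I_i) = sum_i m(I_i),
and m is invariant under swapping open/closed endpoints (single points have measure 0).
So m(E) = sum_i (b_i - a_i).
  I_1 has length -21/4 - (-23/4) = 1/2.
  I_2 has length -7/4 - (-13/4) = 3/2.
  I_3 has length 5/4 - 1/4 = 1.
Summing:
  m(E) = 1/2 + 3/2 + 1 = 3.

3


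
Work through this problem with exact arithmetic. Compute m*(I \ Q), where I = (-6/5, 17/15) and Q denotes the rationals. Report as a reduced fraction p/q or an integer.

The interval I = (-6/5, 17/15) has m(I) = 17/15 - (-6/5) = 7/3 (endpoints are measure-zero, so open/closed/half-open agree). Write I = (I cap Q) u (I \ Q). The rationals in I are countable, so m*(I cap Q) = 0 (cover each rational by intervals whose total length is arbitrarily small). By countable subadditivity m*(I) <= m*(I cap Q) + m*(I \ Q), hence m*(I \ Q) >= m(I) = 7/3. The reverse inequality m*(I \ Q) <= m*(I) = 7/3 is trivial since (I \ Q) is a subset of I. Therefore m*(I \ Q) = 7/3.

7/3


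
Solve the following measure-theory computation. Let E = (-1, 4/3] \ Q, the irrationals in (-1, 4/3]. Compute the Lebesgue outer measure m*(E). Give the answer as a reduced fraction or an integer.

The interval I = (-1, 4/3] has m(I) = 4/3 - (-1) = 7/3 (endpoints are measure-zero, so open/closed/half-open agree). Write I = (I cap Q) u (I \ Q). The rationals in I are countable, so m*(I cap Q) = 0 (cover each rational by intervals whose total length is arbitrarily small). By countable subadditivity m*(I) <= m*(I cap Q) + m*(I \ Q), hence m*(I \ Q) >= m(I) = 7/3. The reverse inequality m*(I \ Q) <= m*(I) = 7/3 is trivial since (I \ Q) is a subset of I. Therefore m*(I \ Q) = 7/3.

7/3


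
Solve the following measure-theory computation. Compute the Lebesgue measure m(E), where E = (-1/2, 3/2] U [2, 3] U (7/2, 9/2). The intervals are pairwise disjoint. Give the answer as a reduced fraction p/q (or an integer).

For pairwise disjoint intervals, m(union_i I_i) = sum_i m(I_i),
and m is invariant under swapping open/closed endpoints (single points have measure 0).
So m(E) = sum_i (b_i - a_i).
  I_1 has length 3/2 - (-1/2) = 2.
  I_2 has length 3 - 2 = 1.
  I_3 has length 9/2 - 7/2 = 1.
Summing:
  m(E) = 2 + 1 + 1 = 4.

4


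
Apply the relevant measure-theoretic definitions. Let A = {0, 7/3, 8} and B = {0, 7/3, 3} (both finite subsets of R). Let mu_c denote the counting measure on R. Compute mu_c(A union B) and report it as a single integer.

Counting measure on a finite set equals cardinality. By inclusion-exclusion, |A union B| = |A| + |B| - |A cap B|.
|A| = 3, |B| = 3, |A cap B| = 2.
So mu_c(A union B) = 3 + 3 - 2 = 4.

4


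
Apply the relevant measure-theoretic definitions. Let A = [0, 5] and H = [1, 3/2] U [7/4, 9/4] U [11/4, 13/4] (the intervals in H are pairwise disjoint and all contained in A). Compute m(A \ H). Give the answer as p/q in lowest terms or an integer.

The ambient interval has length m(A) = 5 - 0 = 5.
Since the holes are disjoint and sit inside A, by finite additivity
  m(H) = sum_i (b_i - a_i), and m(A \ H) = m(A) - m(H).
Computing the hole measures:
  m(H_1) = 3/2 - 1 = 1/2.
  m(H_2) = 9/4 - 7/4 = 1/2.
  m(H_3) = 13/4 - 11/4 = 1/2.
Summed: m(H) = 1/2 + 1/2 + 1/2 = 3/2.
So m(A \ H) = 5 - 3/2 = 7/2.

7/2


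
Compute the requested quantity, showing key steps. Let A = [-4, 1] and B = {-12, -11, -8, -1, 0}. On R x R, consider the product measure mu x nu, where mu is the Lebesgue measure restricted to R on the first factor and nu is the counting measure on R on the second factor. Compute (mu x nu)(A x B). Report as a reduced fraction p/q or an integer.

For a measurable rectangle A x B, the product measure satisfies
  (mu x nu)(A x B) = mu(A) * nu(B).
  mu(A) = 5.
  nu(B) = 5.
  (mu x nu)(A x B) = 5 * 5 = 25.

25


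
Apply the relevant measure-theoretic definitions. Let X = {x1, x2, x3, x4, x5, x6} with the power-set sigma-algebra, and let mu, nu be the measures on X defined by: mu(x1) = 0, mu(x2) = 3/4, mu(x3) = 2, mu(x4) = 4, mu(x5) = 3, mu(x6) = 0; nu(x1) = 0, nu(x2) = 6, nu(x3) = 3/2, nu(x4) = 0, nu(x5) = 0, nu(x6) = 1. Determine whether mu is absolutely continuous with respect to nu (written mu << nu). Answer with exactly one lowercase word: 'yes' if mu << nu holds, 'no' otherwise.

mu << nu means: every nu-null measurable set is also mu-null; equivalently, for every atom x, if nu({x}) = 0 then mu({x}) = 0.
Checking each atom:
  x1: nu = 0, mu = 0 -> consistent with mu << nu.
  x2: nu = 6 > 0 -> no constraint.
  x3: nu = 3/2 > 0 -> no constraint.
  x4: nu = 0, mu = 4 > 0 -> violates mu << nu.
  x5: nu = 0, mu = 3 > 0 -> violates mu << nu.
  x6: nu = 1 > 0 -> no constraint.
The atom(s) x4, x5 violate the condition (nu = 0 but mu > 0). Therefore mu is NOT absolutely continuous w.r.t. nu.

no


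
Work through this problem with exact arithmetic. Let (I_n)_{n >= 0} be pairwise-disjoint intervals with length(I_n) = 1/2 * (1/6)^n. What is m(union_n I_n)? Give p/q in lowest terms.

By countable additivity of the Lebesgue measure on pairwise disjoint measurable sets,
  m(union_{n >= 0} I_n) = sum_{n >= 0} m(I_n) = sum_{n >= 0} a * r^n,
  with a = 1/2 and r = 1/6.
Since 0 < r = 1/6 < 1, the geometric series converges:
  sum_{n >= 0} a * r^n = a / (1 - r).
  = 1/2 / (1 - 1/6)
  = 1/2 / (5/6)
  = 3/5.

3/5


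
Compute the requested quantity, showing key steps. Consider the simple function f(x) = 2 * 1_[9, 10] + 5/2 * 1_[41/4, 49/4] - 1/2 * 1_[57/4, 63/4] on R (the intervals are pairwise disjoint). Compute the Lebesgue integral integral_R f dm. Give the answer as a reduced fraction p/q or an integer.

For a simple function f = sum_i c_i * 1_{A_i} with disjoint A_i,
  integral f dm = sum_i c_i * m(A_i).
Lengths of the A_i:
  m(A_1) = 10 - 9 = 1.
  m(A_2) = 49/4 - 41/4 = 2.
  m(A_3) = 63/4 - 57/4 = 3/2.
Contributions c_i * m(A_i):
  (2) * (1) = 2.
  (5/2) * (2) = 5.
  (-1/2) * (3/2) = -3/4.
Total: 2 + 5 - 3/4 = 25/4.

25/4


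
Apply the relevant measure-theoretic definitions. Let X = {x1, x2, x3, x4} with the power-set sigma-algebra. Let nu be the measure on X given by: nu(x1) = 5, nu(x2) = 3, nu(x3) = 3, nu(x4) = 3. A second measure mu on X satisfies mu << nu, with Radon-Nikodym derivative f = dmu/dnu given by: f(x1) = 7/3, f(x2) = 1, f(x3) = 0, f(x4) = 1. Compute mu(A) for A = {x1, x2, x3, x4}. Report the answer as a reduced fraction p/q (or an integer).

By the defining property of the Radon-Nikodym derivative, for every measurable set A,
  mu(A) = integral_A f dnu.
Since nu is a discrete measure concentrated on the atoms of X, the integral over A reduces to the sum
  mu(A) = sum_{x in A} f(x) * nu({x}).
Computing each term:
  x1: f(x1) * nu(x1) = 7/3 * 5 = 35/3.
  x2: f(x2) * nu(x2) = 1 * 3 = 3.
  x3: f(x3) * nu(x3) = 0 * 3 = 0.
  x4: f(x4) * nu(x4) = 1 * 3 = 3.
Summing: mu(A) = 35/3 + 3 + 0 + 3 = 53/3.

53/3


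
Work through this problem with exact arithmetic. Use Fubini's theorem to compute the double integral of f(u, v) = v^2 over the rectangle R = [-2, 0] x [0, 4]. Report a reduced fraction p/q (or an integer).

f(u, v) is a tensor product of a function of u and a function of v, and both factors are bounded continuous (hence Lebesgue integrable) on the rectangle, so Fubini's theorem applies:
  integral_R f d(m x m) = (integral_a1^b1 1 du) * (integral_a2^b2 v^2 dv).
Inner integral in u: integral_{-2}^{0} 1 du = (0^1 - (-2)^1)/1
  = 2.
Inner integral in v: integral_{0}^{4} v^2 dv = (4^3 - 0^3)/3
  = 64/3.
Product: (2) * (64/3) = 128/3.

128/3


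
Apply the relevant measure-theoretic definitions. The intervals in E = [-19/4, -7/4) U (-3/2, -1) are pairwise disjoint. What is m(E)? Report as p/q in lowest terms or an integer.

For pairwise disjoint intervals, m(union_i I_i) = sum_i m(I_i),
and m is invariant under swapping open/closed endpoints (single points have measure 0).
So m(E) = sum_i (b_i - a_i).
  I_1 has length -7/4 - (-19/4) = 3.
  I_2 has length -1 - (-3/2) = 1/2.
Summing:
  m(E) = 3 + 1/2 = 7/2.

7/2


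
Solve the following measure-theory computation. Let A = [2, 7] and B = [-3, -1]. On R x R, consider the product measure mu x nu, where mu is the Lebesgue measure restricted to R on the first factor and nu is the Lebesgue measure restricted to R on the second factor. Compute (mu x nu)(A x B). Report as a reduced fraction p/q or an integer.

For a measurable rectangle A x B, the product measure satisfies
  (mu x nu)(A x B) = mu(A) * nu(B).
  mu(A) = 5.
  nu(B) = 2.
  (mu x nu)(A x B) = 5 * 2 = 10.

10


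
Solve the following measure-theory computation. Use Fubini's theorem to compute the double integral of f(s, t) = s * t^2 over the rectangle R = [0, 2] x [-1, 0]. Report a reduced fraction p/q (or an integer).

f(s, t) is a tensor product of a function of s and a function of t, and both factors are bounded continuous (hence Lebesgue integrable) on the rectangle, so Fubini's theorem applies:
  integral_R f d(m x m) = (integral_a1^b1 s ds) * (integral_a2^b2 t^2 dt).
Inner integral in s: integral_{0}^{2} s ds = (2^2 - 0^2)/2
  = 2.
Inner integral in t: integral_{-1}^{0} t^2 dt = (0^3 - (-1)^3)/3
  = 1/3.
Product: (2) * (1/3) = 2/3.

2/3


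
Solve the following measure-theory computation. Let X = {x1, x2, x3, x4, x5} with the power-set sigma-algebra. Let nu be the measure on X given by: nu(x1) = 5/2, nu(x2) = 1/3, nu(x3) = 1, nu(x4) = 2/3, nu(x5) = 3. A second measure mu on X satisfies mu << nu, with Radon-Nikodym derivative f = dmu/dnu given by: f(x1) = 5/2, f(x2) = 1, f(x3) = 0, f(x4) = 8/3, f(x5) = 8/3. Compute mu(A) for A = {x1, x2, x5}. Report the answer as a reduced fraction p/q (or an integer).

By the defining property of the Radon-Nikodym derivative, for every measurable set A,
  mu(A) = integral_A f dnu.
Since nu is a discrete measure concentrated on the atoms of X, the integral over A reduces to the sum
  mu(A) = sum_{x in A} f(x) * nu({x}).
Computing each term:
  x1: f(x1) * nu(x1) = 5/2 * 5/2 = 25/4.
  x2: f(x2) * nu(x2) = 1 * 1/3 = 1/3.
  x5: f(x5) * nu(x5) = 8/3 * 3 = 8.
Summing: mu(A) = 25/4 + 1/3 + 8 = 175/12.

175/12


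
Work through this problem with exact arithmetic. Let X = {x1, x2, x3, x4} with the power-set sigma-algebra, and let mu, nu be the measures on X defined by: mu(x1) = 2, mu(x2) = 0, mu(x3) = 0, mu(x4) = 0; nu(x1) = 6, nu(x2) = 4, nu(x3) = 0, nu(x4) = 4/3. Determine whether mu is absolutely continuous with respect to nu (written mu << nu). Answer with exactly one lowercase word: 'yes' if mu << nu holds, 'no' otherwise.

mu << nu means: every nu-null measurable set is also mu-null; equivalently, for every atom x, if nu({x}) = 0 then mu({x}) = 0.
Checking each atom:
  x1: nu = 6 > 0 -> no constraint.
  x2: nu = 4 > 0 -> no constraint.
  x3: nu = 0, mu = 0 -> consistent with mu << nu.
  x4: nu = 4/3 > 0 -> no constraint.
No atom violates the condition. Therefore mu << nu.

yes


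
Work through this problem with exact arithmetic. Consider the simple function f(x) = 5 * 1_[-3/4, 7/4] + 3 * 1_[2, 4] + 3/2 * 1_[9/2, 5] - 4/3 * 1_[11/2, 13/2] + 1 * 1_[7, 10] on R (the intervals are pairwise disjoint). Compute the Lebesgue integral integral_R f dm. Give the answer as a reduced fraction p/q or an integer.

For a simple function f = sum_i c_i * 1_{A_i} with disjoint A_i,
  integral f dm = sum_i c_i * m(A_i).
Lengths of the A_i:
  m(A_1) = 7/4 - (-3/4) = 5/2.
  m(A_2) = 4 - 2 = 2.
  m(A_3) = 5 - 9/2 = 1/2.
  m(A_4) = 13/2 - 11/2 = 1.
  m(A_5) = 10 - 7 = 3.
Contributions c_i * m(A_i):
  (5) * (5/2) = 25/2.
  (3) * (2) = 6.
  (3/2) * (1/2) = 3/4.
  (-4/3) * (1) = -4/3.
  (1) * (3) = 3.
Total: 25/2 + 6 + 3/4 - 4/3 + 3 = 251/12.

251/12


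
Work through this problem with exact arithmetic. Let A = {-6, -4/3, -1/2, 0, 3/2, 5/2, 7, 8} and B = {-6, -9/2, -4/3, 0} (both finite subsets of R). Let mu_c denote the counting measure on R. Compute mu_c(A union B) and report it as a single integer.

Counting measure on a finite set equals cardinality. By inclusion-exclusion, |A union B| = |A| + |B| - |A cap B|.
|A| = 8, |B| = 4, |A cap B| = 3.
So mu_c(A union B) = 8 + 4 - 3 = 9.

9


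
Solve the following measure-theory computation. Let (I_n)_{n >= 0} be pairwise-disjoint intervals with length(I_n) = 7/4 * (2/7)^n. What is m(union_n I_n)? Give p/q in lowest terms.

By countable additivity of the Lebesgue measure on pairwise disjoint measurable sets,
  m(union_{n >= 0} I_n) = sum_{n >= 0} m(I_n) = sum_{n >= 0} a * r^n,
  with a = 7/4 and r = 2/7.
Since 0 < r = 2/7 < 1, the geometric series converges:
  sum_{n >= 0} a * r^n = a / (1 - r).
  = 7/4 / (1 - 2/7)
  = 7/4 / (5/7)
  = 49/20.

49/20


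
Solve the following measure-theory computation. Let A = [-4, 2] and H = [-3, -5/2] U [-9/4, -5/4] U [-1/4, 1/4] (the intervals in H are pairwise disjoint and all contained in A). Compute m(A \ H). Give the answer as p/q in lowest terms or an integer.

The ambient interval has length m(A) = 2 - (-4) = 6.
Since the holes are disjoint and sit inside A, by finite additivity
  m(H) = sum_i (b_i - a_i), and m(A \ H) = m(A) - m(H).
Computing the hole measures:
  m(H_1) = -5/2 - (-3) = 1/2.
  m(H_2) = -5/4 - (-9/4) = 1.
  m(H_3) = 1/4 - (-1/4) = 1/2.
Summed: m(H) = 1/2 + 1 + 1/2 = 2.
So m(A \ H) = 6 - 2 = 4.

4


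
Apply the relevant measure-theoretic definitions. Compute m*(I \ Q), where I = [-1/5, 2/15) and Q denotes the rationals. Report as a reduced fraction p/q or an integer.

The interval I = [-1/5, 2/15) has m(I) = 2/15 - (-1/5) = 1/3 (endpoints are measure-zero, so open/closed/half-open agree). Write I = (I cap Q) u (I \ Q). The rationals in I are countable, so m*(I cap Q) = 0 (cover each rational by intervals whose total length is arbitrarily small). By countable subadditivity m*(I) <= m*(I cap Q) + m*(I \ Q), hence m*(I \ Q) >= m(I) = 1/3. The reverse inequality m*(I \ Q) <= m*(I) = 1/3 is trivial since (I \ Q) is a subset of I. Therefore m*(I \ Q) = 1/3.

1/3


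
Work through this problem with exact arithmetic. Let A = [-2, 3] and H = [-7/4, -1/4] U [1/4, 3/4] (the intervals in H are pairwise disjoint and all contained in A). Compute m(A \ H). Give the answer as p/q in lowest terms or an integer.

The ambient interval has length m(A) = 3 - (-2) = 5.
Since the holes are disjoint and sit inside A, by finite additivity
  m(H) = sum_i (b_i - a_i), and m(A \ H) = m(A) - m(H).
Computing the hole measures:
  m(H_1) = -1/4 - (-7/4) = 3/2.
  m(H_2) = 3/4 - 1/4 = 1/2.
Summed: m(H) = 3/2 + 1/2 = 2.
So m(A \ H) = 5 - 2 = 3.

3


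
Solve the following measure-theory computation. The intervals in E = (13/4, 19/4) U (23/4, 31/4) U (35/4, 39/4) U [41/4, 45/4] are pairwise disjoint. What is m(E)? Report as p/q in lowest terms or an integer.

For pairwise disjoint intervals, m(union_i I_i) = sum_i m(I_i),
and m is invariant under swapping open/closed endpoints (single points have measure 0).
So m(E) = sum_i (b_i - a_i).
  I_1 has length 19/4 - 13/4 = 3/2.
  I_2 has length 31/4 - 23/4 = 2.
  I_3 has length 39/4 - 35/4 = 1.
  I_4 has length 45/4 - 41/4 = 1.
Summing:
  m(E) = 3/2 + 2 + 1 + 1 = 11/2.

11/2


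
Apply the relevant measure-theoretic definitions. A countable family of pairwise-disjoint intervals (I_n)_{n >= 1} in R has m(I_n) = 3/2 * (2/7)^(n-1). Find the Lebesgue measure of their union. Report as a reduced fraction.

By countable additivity of the Lebesgue measure on pairwise disjoint measurable sets,
  m(union_{n >= 1} I_n) = sum_{n >= 1} m(I_n) = sum_{n >= 1} a * r^(n-1),
  with a = 3/2 and r = 2/7.
Since 0 < r = 2/7 < 1, the geometric series converges:
  sum_{n >= 1} a * r^(n-1) = a / (1 - r).
  = 3/2 / (1 - 2/7)
  = 3/2 / (5/7)
  = 21/10.

21/10


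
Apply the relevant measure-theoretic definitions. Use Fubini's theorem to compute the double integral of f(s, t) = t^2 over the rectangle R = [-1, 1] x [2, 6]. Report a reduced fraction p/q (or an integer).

f(s, t) is a tensor product of a function of s and a function of t, and both factors are bounded continuous (hence Lebesgue integrable) on the rectangle, so Fubini's theorem applies:
  integral_R f d(m x m) = (integral_a1^b1 1 ds) * (integral_a2^b2 t^2 dt).
Inner integral in s: integral_{-1}^{1} 1 ds = (1^1 - (-1)^1)/1
  = 2.
Inner integral in t: integral_{2}^{6} t^2 dt = (6^3 - 2^3)/3
  = 208/3.
Product: (2) * (208/3) = 416/3.

416/3


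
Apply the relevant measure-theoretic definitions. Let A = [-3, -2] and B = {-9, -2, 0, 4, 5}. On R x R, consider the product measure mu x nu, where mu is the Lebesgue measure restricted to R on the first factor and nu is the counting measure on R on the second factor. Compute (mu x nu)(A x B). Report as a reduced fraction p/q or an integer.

For a measurable rectangle A x B, the product measure satisfies
  (mu x nu)(A x B) = mu(A) * nu(B).
  mu(A) = 1.
  nu(B) = 5.
  (mu x nu)(A x B) = 1 * 5 = 5.

5


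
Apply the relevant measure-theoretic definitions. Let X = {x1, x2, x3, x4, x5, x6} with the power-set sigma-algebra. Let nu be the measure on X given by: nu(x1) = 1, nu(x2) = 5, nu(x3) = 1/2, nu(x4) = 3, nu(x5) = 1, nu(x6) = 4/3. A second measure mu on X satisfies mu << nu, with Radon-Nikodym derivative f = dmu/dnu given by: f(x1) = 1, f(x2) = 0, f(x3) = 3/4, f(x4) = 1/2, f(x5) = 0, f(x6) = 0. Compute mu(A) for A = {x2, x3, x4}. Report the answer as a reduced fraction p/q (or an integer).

By the defining property of the Radon-Nikodym derivative, for every measurable set A,
  mu(A) = integral_A f dnu.
Since nu is a discrete measure concentrated on the atoms of X, the integral over A reduces to the sum
  mu(A) = sum_{x in A} f(x) * nu({x}).
Computing each term:
  x2: f(x2) * nu(x2) = 0 * 5 = 0.
  x3: f(x3) * nu(x3) = 3/4 * 1/2 = 3/8.
  x4: f(x4) * nu(x4) = 1/2 * 3 = 3/2.
Summing: mu(A) = 0 + 3/8 + 3/2 = 15/8.

15/8


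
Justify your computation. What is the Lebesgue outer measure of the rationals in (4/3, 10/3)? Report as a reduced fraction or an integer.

E = Q cap (4/3, 10/3) is a subset of Q, which is countable. Enumerate Q = {q_1, q_2, ...}; for any eps > 0, cover q_k by the open interval (q_k - eps/2^(k+1), q_k + eps/2^(k+1)), of length eps/2^k. The total cover length is sum_{k>=1} eps/2^k = eps. Hence m*(E) <= m*(Q) <= eps for every eps > 0, and since outer measure is non-negative, m*(E) = 0.

0


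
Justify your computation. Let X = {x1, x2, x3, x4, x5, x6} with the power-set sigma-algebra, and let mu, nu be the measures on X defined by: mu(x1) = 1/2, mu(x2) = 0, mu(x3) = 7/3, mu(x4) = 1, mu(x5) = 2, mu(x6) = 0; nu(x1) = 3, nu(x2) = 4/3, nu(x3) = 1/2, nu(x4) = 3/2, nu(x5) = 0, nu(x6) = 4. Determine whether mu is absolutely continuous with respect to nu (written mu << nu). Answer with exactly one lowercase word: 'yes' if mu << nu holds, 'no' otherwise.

mu << nu means: every nu-null measurable set is also mu-null; equivalently, for every atom x, if nu({x}) = 0 then mu({x}) = 0.
Checking each atom:
  x1: nu = 3 > 0 -> no constraint.
  x2: nu = 4/3 > 0 -> no constraint.
  x3: nu = 1/2 > 0 -> no constraint.
  x4: nu = 3/2 > 0 -> no constraint.
  x5: nu = 0, mu = 2 > 0 -> violates mu << nu.
  x6: nu = 4 > 0 -> no constraint.
The atom(s) x5 violate the condition (nu = 0 but mu > 0). Therefore mu is NOT absolutely continuous w.r.t. nu.

no


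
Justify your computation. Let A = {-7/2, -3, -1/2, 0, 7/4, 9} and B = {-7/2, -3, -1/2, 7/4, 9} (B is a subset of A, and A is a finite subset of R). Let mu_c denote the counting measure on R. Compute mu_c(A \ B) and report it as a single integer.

Counting measure assigns mu_c(E) = |E| (number of elements) when E is finite. For B subset A, A \ B is the set of elements of A not in B, so |A \ B| = |A| - |B|.
|A| = 6, |B| = 5, so mu_c(A \ B) = 6 - 5 = 1.

1


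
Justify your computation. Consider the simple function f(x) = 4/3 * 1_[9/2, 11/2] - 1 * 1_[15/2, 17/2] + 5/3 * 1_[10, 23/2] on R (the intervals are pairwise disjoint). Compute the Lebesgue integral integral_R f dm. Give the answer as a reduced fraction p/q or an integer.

For a simple function f = sum_i c_i * 1_{A_i} with disjoint A_i,
  integral f dm = sum_i c_i * m(A_i).
Lengths of the A_i:
  m(A_1) = 11/2 - 9/2 = 1.
  m(A_2) = 17/2 - 15/2 = 1.
  m(A_3) = 23/2 - 10 = 3/2.
Contributions c_i * m(A_i):
  (4/3) * (1) = 4/3.
  (-1) * (1) = -1.
  (5/3) * (3/2) = 5/2.
Total: 4/3 - 1 + 5/2 = 17/6.

17/6


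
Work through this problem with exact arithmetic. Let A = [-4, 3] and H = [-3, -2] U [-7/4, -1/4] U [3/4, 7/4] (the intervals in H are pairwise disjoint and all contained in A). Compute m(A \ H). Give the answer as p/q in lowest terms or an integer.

The ambient interval has length m(A) = 3 - (-4) = 7.
Since the holes are disjoint and sit inside A, by finite additivity
  m(H) = sum_i (b_i - a_i), and m(A \ H) = m(A) - m(H).
Computing the hole measures:
  m(H_1) = -2 - (-3) = 1.
  m(H_2) = -1/4 - (-7/4) = 3/2.
  m(H_3) = 7/4 - 3/4 = 1.
Summed: m(H) = 1 + 3/2 + 1 = 7/2.
So m(A \ H) = 7 - 7/2 = 7/2.

7/2


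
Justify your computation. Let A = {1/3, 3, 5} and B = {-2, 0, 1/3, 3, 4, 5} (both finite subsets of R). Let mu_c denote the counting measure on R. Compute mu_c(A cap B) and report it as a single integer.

Counting measure on a finite set equals cardinality. mu_c(A cap B) = |A cap B| (elements appearing in both).
Enumerating the elements of A that also lie in B gives 3 element(s).
So mu_c(A cap B) = 3.

3


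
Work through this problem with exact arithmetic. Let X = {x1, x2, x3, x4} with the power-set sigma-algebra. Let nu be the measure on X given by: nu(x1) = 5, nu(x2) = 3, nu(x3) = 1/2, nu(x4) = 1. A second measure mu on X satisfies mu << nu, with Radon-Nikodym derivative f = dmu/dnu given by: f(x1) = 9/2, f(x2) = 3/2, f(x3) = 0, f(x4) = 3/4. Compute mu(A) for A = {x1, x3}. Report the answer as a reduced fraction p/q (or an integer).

By the defining property of the Radon-Nikodym derivative, for every measurable set A,
  mu(A) = integral_A f dnu.
Since nu is a discrete measure concentrated on the atoms of X, the integral over A reduces to the sum
  mu(A) = sum_{x in A} f(x) * nu({x}).
Computing each term:
  x1: f(x1) * nu(x1) = 9/2 * 5 = 45/2.
  x3: f(x3) * nu(x3) = 0 * 1/2 = 0.
Summing: mu(A) = 45/2 + 0 = 45/2.

45/2


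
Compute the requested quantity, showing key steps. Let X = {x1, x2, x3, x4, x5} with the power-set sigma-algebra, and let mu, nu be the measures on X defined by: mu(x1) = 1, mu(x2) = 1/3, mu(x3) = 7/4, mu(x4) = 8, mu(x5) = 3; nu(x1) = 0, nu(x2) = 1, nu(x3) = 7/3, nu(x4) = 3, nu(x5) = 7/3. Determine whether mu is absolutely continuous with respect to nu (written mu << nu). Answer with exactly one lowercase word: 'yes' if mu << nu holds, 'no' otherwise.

mu << nu means: every nu-null measurable set is also mu-null; equivalently, for every atom x, if nu({x}) = 0 then mu({x}) = 0.
Checking each atom:
  x1: nu = 0, mu = 1 > 0 -> violates mu << nu.
  x2: nu = 1 > 0 -> no constraint.
  x3: nu = 7/3 > 0 -> no constraint.
  x4: nu = 3 > 0 -> no constraint.
  x5: nu = 7/3 > 0 -> no constraint.
The atom(s) x1 violate the condition (nu = 0 but mu > 0). Therefore mu is NOT absolutely continuous w.r.t. nu.

no


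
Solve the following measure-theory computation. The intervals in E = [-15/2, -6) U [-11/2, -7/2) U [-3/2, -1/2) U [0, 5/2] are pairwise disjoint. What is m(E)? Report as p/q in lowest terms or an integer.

For pairwise disjoint intervals, m(union_i I_i) = sum_i m(I_i),
and m is invariant under swapping open/closed endpoints (single points have measure 0).
So m(E) = sum_i (b_i - a_i).
  I_1 has length -6 - (-15/2) = 3/2.
  I_2 has length -7/2 - (-11/2) = 2.
  I_3 has length -1/2 - (-3/2) = 1.
  I_4 has length 5/2 - 0 = 5/2.
Summing:
  m(E) = 3/2 + 2 + 1 + 5/2 = 7.

7


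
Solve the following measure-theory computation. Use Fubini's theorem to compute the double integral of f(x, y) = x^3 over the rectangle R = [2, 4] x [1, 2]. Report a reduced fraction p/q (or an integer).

f(x, y) is a tensor product of a function of x and a function of y, and both factors are bounded continuous (hence Lebesgue integrable) on the rectangle, so Fubini's theorem applies:
  integral_R f d(m x m) = (integral_a1^b1 x^3 dx) * (integral_a2^b2 1 dy).
Inner integral in x: integral_{2}^{4} x^3 dx = (4^4 - 2^4)/4
  = 60.
Inner integral in y: integral_{1}^{2} 1 dy = (2^1 - 1^1)/1
  = 1.
Product: (60) * (1) = 60.

60


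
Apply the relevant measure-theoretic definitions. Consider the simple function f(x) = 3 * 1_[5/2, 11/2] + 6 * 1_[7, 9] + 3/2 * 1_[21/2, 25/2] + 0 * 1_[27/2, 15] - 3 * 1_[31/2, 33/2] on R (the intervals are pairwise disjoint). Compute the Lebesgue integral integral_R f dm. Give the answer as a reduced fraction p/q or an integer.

For a simple function f = sum_i c_i * 1_{A_i} with disjoint A_i,
  integral f dm = sum_i c_i * m(A_i).
Lengths of the A_i:
  m(A_1) = 11/2 - 5/2 = 3.
  m(A_2) = 9 - 7 = 2.
  m(A_3) = 25/2 - 21/2 = 2.
  m(A_4) = 15 - 27/2 = 3/2.
  m(A_5) = 33/2 - 31/2 = 1.
Contributions c_i * m(A_i):
  (3) * (3) = 9.
  (6) * (2) = 12.
  (3/2) * (2) = 3.
  (0) * (3/2) = 0.
  (-3) * (1) = -3.
Total: 9 + 12 + 3 + 0 - 3 = 21.

21


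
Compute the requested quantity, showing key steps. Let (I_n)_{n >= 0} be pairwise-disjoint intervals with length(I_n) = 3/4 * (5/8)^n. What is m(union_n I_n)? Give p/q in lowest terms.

By countable additivity of the Lebesgue measure on pairwise disjoint measurable sets,
  m(union_{n >= 0} I_n) = sum_{n >= 0} m(I_n) = sum_{n >= 0} a * r^n,
  with a = 3/4 and r = 5/8.
Since 0 < r = 5/8 < 1, the geometric series converges:
  sum_{n >= 0} a * r^n = a / (1 - r).
  = 3/4 / (1 - 5/8)
  = 3/4 / (3/8)
  = 2.

2


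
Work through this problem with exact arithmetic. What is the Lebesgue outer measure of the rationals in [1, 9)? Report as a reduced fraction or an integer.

The set Q cap [1, 9) is countable (a subset of the countable set Q). Lebesgue outer measure of any countable set is 0: each singleton {q} has m*({q}) = 0, and by countable subadditivity m*(union_k {q_k}) <= sum_k m*({q_k}) = sum_k 0 = 0. The reverse inequality m*(E) >= 0 is automatic. So m*(Q cap [1, 9)) = 0.

0


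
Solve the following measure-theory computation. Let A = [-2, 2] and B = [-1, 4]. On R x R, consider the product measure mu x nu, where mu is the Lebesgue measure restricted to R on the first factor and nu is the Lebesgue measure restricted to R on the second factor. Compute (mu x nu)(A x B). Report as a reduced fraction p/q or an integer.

For a measurable rectangle A x B, the product measure satisfies
  (mu x nu)(A x B) = mu(A) * nu(B).
  mu(A) = 4.
  nu(B) = 5.
  (mu x nu)(A x B) = 4 * 5 = 20.

20


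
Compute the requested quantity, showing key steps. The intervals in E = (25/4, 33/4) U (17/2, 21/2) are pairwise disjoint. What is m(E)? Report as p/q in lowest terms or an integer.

For pairwise disjoint intervals, m(union_i I_i) = sum_i m(I_i),
and m is invariant under swapping open/closed endpoints (single points have measure 0).
So m(E) = sum_i (b_i - a_i).
  I_1 has length 33/4 - 25/4 = 2.
  I_2 has length 21/2 - 17/2 = 2.
Summing:
  m(E) = 2 + 2 = 4.

4


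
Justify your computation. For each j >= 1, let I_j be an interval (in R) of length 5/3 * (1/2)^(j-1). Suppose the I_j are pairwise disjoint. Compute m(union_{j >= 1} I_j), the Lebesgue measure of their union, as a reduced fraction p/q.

By countable additivity of the Lebesgue measure on pairwise disjoint measurable sets,
  m(union_{j >= 1} I_j) = sum_{j >= 1} m(I_j) = sum_{j >= 1} a * r^(j-1),
  with a = 5/3 and r = 1/2.
Since 0 < r = 1/2 < 1, the geometric series converges:
  sum_{j >= 1} a * r^(j-1) = a / (1 - r).
  = 5/3 / (1 - 1/2)
  = 5/3 / (1/2)
  = 10/3.

10/3
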